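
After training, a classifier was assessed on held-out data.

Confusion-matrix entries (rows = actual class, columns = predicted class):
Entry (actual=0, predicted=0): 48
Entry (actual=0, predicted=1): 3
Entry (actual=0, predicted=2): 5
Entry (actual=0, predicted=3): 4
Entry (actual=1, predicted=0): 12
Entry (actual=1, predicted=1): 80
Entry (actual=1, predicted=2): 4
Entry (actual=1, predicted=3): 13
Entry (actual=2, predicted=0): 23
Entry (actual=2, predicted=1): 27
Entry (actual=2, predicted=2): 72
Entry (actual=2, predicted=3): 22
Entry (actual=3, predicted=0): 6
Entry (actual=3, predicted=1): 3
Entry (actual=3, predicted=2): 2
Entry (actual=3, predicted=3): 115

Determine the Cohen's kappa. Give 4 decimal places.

Observed agreement pₒ = trace/N = 315/439 = 0.71754
Expected agreement pₑ = Σ (rowᵢ·colᵢ)/N² = (60·89 + 109·113 + 144·83 + 126·154)/439² = 0.25432
κ = (pₒ − pₑ)/(1 − pₑ) = (0.71754 − 0.25432)/(1 − 0.25432) = 0.6212

0.6212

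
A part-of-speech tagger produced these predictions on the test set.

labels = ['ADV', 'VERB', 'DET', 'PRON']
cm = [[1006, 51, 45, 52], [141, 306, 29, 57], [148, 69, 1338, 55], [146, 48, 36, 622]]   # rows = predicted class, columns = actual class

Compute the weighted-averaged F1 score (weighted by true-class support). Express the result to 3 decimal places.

0.788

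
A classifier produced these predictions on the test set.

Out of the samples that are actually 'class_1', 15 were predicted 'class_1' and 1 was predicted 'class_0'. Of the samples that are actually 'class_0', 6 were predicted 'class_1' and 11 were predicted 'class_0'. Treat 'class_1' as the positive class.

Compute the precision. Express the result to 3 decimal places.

Precision = TP/(TP+FP) = 15/(15+6) = 15/21 = 0.714

0.714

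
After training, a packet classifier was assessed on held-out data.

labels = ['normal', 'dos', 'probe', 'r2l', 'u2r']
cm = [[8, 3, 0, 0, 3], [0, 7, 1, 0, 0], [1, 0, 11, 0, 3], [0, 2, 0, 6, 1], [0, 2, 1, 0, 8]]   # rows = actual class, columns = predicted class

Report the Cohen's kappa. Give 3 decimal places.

0.627

Observed agreement pₒ = trace/N = 40/57 = 0.7018
Expected agreement pₑ = Σ (rowᵢ·colᵢ)/N² = (14·9 + 8·14 + 15·13 + 9·6 + 11·15)/57² = 0.2007
κ = (pₒ − pₑ)/(1 − pₑ) = (0.7018 − 0.2007)/(1 − 0.2007) = 0.627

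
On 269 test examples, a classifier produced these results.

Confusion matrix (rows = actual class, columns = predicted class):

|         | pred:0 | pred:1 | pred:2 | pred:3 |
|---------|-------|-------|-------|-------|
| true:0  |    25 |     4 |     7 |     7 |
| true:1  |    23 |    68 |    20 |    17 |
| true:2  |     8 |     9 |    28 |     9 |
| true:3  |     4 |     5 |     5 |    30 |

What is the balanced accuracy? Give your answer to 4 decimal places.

Balanced accuracy = mean of per-class recall.
  0: recall = 25/43 = 0.58140
  1: recall = 68/128 = 0.53125
  2: recall = 28/54 = 0.51852
  3: recall = 30/44 = 0.68182
Mean = (0.58140 + 0.53125 + 0.51852 + 0.68182) / 4 = 0.5782

0.5782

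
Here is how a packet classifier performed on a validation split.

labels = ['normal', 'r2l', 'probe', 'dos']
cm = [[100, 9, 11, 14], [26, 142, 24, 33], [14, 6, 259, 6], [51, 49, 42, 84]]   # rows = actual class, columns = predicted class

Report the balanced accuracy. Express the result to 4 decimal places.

0.6645

Balanced accuracy = mean of per-class recall.
  normal: recall = 100/134 = 0.74627
  r2l: recall = 142/225 = 0.63111
  probe: recall = 259/285 = 0.90877
  dos: recall = 84/226 = 0.37168
Mean = (0.74627 + 0.63111 + 0.90877 + 0.37168) / 4 = 0.6645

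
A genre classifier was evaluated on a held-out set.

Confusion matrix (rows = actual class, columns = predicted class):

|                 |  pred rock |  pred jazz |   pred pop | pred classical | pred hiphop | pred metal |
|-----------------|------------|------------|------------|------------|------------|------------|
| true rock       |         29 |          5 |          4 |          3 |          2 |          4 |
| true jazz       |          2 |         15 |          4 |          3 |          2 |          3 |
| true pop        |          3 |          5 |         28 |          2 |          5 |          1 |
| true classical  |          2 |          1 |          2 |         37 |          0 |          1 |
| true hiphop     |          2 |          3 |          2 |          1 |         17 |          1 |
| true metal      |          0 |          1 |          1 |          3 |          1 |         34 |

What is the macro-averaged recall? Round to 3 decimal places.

Per-class recall (TP/(TP+FN)):
  rock: TP=29, FN=5+4+3+2+4=18 → 29/47 = 0.6170
  jazz: TP=15, FN=2+4+3+2+3=14 → 15/29 = 0.5172
  pop: TP=28, FN=3+5+2+5+1=16 → 28/44 = 0.6364
  classical: TP=37, FN=2+1+2+0+1=6 → 37/43 = 0.8605
  hiphop: TP=17, FN=2+3+2+1+1=9 → 17/26 = 0.6538
  metal: TP=34, FN=0+1+1+3+1=6 → 34/40 = 0.8500
Macro-recall = mean = (0.6170 + 0.5172 + 0.6364 + 0.8605 + 0.6538 + 0.8500) / 6 = 0.689

0.689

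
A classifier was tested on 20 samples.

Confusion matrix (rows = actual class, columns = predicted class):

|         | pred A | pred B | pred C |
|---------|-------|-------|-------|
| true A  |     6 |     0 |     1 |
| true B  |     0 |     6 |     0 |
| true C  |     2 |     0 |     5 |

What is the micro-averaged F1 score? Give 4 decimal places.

Micro-averaging pools counts across classes: ΣTP=17, ΣFP=3, ΣFN=3.
Micro-F1 score = 2·TP/(2·TP+FP+FN) on pooled counts = 0.8500 (equals overall accuracy in single-label multiclass).

0.8500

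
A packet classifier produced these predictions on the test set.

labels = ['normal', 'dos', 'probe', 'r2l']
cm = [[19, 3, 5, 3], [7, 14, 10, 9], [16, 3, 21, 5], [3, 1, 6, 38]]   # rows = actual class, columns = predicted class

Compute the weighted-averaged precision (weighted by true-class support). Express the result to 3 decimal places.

0.583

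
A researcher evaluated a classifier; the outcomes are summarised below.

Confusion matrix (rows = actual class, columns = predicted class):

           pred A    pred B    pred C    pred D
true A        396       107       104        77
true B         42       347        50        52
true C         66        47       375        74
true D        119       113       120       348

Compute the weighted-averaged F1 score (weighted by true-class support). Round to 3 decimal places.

Per-class F1 score (2·TP/(2·TP+FP+FN)):
  A: TP=396, FP=42+66+119=227, FN=107+104+77=288 → 792/1307 = 0.6060
  B: TP=347, FP=107+47+113=267, FN=42+50+52=144 → 694/1105 = 0.6281
  C: TP=375, FP=104+50+120=274, FN=66+47+74=187 → 750/1211 = 0.6193
  D: TP=348, FP=77+52+74=203, FN=119+113+120=352 → 696/1251 = 0.5564
Weighted-F1 score = Σ (supportᵢ/N)·F1 scoreᵢ with N=2437: (684/2437)·0.6060 + (491/2437)·0.6281 + (562/2437)·0.6193 + (700/2437)·0.5564 = 0.599

0.599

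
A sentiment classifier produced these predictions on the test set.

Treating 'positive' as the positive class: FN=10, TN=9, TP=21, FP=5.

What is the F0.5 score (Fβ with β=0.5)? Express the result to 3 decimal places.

Fβ = (1+β²)·TP / ((1+β²)·TP + β²·FN + FP), with β²=1/4
= 1.25·21 / (1.25·21 + 0.25·10 + 5) = 0.778

0.778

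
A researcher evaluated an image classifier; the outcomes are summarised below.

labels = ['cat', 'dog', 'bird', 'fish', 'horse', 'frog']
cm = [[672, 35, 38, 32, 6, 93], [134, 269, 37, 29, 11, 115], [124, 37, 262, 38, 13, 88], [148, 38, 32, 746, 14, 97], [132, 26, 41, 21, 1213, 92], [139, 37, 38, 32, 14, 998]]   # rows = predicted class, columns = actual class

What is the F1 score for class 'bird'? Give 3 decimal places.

Treat 'bird' as positive and all other classes as negative.
F1 score = 2·TP/(2·TP+FP+FN).
bird: TP=262, FP=124+37+38+13+88=300, FN=38+37+32+41+38=186 → 524/1010 = 0.5188

0.519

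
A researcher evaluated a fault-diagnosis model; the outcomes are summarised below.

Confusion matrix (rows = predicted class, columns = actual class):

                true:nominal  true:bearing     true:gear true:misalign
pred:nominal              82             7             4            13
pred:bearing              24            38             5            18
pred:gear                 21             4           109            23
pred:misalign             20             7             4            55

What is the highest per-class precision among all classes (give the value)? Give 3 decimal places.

0.774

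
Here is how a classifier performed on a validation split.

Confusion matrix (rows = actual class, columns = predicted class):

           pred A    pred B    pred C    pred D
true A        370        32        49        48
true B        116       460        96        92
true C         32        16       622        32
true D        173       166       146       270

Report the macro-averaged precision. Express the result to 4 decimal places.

Per-class precision (TP/(TP+FP)):
  A: TP=370, FP=116+32+173=321 → 370/691 = 0.53546
  B: TP=460, FP=32+16+166=214 → 460/674 = 0.68249
  C: TP=622, FP=49+96+146=291 → 622/913 = 0.68127
  D: TP=270, FP=48+92+32=172 → 270/442 = 0.61086
Macro-precision = mean = (0.53546 + 0.68249 + 0.68127 + 0.61086) / 4 = 0.6275

0.6275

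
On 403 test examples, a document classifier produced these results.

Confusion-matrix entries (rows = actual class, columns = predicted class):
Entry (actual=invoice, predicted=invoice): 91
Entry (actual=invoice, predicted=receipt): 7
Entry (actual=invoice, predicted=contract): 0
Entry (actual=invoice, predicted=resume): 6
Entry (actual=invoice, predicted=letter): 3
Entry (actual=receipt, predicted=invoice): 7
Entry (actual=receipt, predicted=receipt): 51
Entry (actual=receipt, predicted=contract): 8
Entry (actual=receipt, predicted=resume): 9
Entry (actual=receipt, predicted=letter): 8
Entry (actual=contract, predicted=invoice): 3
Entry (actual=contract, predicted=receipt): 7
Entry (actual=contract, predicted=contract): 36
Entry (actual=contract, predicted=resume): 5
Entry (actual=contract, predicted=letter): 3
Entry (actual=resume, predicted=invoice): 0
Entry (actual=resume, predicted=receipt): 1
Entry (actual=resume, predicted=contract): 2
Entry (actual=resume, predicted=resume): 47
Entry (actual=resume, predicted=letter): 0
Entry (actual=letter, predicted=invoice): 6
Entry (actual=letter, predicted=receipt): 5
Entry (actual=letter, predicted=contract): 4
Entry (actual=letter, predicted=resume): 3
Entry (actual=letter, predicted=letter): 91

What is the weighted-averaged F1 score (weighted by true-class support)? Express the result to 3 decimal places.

Per-class F1 score (2·TP/(2·TP+FP+FN)):
  invoice: TP=91, FP=7+3+0+6=16, FN=7+0+6+3=16 → 182/214 = 0.8505
  receipt: TP=51, FP=7+7+1+5=20, FN=7+8+9+8=32 → 102/154 = 0.6623
  contract: TP=36, FP=0+8+2+4=14, FN=3+7+5+3=18 → 72/104 = 0.6923
  resume: TP=47, FP=6+9+5+3=23, FN=0+1+2+0=3 → 94/120 = 0.7833
  letter: TP=91, FP=3+8+3+0=14, FN=6+5+4+3=18 → 182/214 = 0.8505
Weighted-F1 score = Σ (supportᵢ/N)·F1 scoreᵢ with N=403: (107/403)·0.8505 + (83/403)·0.6623 + (54/403)·0.6923 + (50/403)·0.7833 + (109/403)·0.8505 = 0.782

0.782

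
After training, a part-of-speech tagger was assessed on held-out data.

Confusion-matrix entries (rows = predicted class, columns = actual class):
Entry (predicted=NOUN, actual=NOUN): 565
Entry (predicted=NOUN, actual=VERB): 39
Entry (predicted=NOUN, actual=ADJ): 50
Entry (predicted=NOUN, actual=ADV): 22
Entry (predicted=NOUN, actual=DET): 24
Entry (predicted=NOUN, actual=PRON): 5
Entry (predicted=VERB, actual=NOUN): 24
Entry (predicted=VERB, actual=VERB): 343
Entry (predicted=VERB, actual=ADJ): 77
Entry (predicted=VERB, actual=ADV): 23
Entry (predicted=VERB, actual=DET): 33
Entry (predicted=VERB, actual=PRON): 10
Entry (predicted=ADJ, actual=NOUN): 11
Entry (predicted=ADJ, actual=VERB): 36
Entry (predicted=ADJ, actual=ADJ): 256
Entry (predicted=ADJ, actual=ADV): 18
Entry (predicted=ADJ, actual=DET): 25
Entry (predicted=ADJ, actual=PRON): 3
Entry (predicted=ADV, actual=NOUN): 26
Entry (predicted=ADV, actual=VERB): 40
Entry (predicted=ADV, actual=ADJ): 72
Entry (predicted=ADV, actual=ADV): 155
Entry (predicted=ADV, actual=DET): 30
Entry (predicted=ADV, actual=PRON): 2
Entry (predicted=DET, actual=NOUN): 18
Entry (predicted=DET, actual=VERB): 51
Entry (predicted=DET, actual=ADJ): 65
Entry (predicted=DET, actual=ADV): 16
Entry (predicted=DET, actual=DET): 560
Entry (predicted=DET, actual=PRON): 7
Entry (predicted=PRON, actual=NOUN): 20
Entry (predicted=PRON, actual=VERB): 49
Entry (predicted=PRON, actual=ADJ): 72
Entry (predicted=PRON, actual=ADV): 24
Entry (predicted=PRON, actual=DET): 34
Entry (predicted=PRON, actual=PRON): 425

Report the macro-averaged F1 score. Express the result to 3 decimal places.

0.687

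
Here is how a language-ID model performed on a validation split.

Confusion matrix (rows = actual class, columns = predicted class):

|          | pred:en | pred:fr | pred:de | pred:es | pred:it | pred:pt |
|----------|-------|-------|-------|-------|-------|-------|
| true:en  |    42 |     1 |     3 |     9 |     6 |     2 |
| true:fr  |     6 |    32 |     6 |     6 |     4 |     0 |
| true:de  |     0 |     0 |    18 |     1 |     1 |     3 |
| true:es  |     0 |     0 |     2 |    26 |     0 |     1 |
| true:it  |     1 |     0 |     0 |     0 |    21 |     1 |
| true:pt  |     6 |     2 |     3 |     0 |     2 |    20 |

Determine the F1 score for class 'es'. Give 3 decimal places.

Treat 'es' as positive and all other classes as negative.
F1 score = 2·TP/(2·TP+FP+FN).
es: TP=26, FP=9+6+1+0+0=16, FN=0+0+2+0+1=3 → 52/71 = 0.7324

0.732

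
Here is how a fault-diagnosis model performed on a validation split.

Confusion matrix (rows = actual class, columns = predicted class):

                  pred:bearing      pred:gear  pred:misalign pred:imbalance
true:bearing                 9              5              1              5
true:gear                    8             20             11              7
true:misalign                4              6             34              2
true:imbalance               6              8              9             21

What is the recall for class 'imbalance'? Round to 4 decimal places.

0.4773

Take TP from the diagonal, FP from the rest of the 'imbalance' prediction marginal, FN from the rest of the 'imbalance' actual marginal.
recall = TP/(TP+FN).
imbalance: TP=21, FN=6+8+9=23 → 21/44 = 0.47727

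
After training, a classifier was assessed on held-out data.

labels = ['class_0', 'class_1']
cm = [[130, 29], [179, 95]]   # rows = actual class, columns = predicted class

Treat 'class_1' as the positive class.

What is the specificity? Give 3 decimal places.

Specificity = TN/(TN+FP) = 130/(130+29) = 0.818

0.818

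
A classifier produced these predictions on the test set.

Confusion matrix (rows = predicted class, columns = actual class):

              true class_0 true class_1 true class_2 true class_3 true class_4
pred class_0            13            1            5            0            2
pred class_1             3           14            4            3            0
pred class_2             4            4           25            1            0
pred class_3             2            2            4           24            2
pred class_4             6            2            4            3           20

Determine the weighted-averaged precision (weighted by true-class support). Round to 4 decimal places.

0.6570

Per-class precision (TP/(TP+FP)):
  class_0: TP=13, FP=1+5+0+2=8 → 13/21 = 0.61905
  class_1: TP=14, FP=3+4+3+0=10 → 14/24 = 0.58333
  class_2: TP=25, FP=4+4+1+0=9 → 25/34 = 0.73529
  class_3: TP=24, FP=2+2+4+2=10 → 24/34 = 0.70588
  class_4: TP=20, FP=6+2+4+3=15 → 20/35 = 0.57143
Weighted-precision = Σ (supportᵢ/N)·precisionᵢ with N=148: (28/148)·0.61905 + (23/148)·0.58333 + (42/148)·0.73529 + (31/148)·0.70588 + (24/148)·0.57143 = 0.6570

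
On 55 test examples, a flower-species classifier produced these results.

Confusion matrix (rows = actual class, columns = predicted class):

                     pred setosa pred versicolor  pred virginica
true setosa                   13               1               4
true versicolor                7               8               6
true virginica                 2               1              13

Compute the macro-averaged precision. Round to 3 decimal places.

Per-class precision (TP/(TP+FP)):
  setosa: TP=13, FP=7+2=9 → 13/22 = 0.5909
  versicolor: TP=8, FP=1+1=2 → 8/10 = 0.8000
  virginica: TP=13, FP=4+6=10 → 13/23 = 0.5652
Macro-precision = mean = (0.5909 + 0.8000 + 0.5652) / 3 = 0.652

0.652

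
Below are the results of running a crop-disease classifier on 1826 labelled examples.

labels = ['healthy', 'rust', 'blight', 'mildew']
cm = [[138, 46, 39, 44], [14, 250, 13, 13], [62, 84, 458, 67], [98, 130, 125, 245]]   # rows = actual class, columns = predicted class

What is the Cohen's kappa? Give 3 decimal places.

Observed agreement pₒ = trace/N = 1091/1826 = 0.5975
Expected agreement pₑ = Σ (rowᵢ·colᵢ)/N² = (267·312 + 290·510 + 671·635 + 598·369)/1826² = 0.2633
κ = (pₒ − pₑ)/(1 − pₑ) = (0.5975 − 0.2633)/(1 − 0.2633) = 0.454

0.454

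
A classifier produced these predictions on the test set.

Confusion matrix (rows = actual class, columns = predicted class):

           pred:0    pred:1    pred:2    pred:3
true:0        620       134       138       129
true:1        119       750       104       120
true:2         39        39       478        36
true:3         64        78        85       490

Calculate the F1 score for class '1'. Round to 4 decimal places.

0.7163

One-vs-rest for '1': TP = diagonal; FP = other classes predicted '1'; FN = '1' predicted as other.
F1 score = 2·TP/(2·TP+FP+FN).
1: TP=750, FP=134+39+78=251, FN=119+104+120=343 → 1500/2094 = 0.71633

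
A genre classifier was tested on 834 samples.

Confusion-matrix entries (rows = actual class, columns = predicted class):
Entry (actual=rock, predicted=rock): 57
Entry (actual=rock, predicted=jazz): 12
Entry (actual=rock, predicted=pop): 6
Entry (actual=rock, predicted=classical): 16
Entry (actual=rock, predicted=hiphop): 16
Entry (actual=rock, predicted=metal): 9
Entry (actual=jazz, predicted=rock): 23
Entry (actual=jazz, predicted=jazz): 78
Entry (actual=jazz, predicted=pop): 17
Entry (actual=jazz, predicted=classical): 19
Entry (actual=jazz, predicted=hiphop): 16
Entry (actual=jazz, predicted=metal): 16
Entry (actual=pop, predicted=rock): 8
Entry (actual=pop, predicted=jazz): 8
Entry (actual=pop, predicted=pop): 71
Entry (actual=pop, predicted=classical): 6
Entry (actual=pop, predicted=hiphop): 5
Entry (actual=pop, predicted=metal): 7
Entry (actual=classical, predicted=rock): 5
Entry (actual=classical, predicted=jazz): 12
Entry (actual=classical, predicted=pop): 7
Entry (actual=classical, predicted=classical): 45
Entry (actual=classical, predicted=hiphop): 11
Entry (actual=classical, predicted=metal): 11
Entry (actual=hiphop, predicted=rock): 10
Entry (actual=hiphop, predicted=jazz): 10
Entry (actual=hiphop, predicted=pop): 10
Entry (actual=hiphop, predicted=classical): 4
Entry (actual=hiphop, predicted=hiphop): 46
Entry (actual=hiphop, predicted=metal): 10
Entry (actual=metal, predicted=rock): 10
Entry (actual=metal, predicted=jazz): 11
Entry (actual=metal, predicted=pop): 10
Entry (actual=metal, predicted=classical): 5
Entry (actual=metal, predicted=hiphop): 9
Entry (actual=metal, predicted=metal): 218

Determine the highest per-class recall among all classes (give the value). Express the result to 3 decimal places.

0.829

Per-class recall (TP/(TP+FN)):
  rock: TP=57, FN=12+6+16+16+9=59 → 57/116 = 0.4914
  jazz: TP=78, FN=23+17+19+16+16=91 → 78/169 = 0.4615
  pop: TP=71, FN=8+8+6+5+7=34 → 71/105 = 0.6762
  classical: TP=45, FN=5+12+7+11+11=46 → 45/91 = 0.4945
  hiphop: TP=46, FN=10+10+10+4+10=44 → 46/90 = 0.5111
  metal: TP=218, FN=10+11+10+5+9=45 → 218/263 = 0.8289
Highest is class 'metal' with recall = 0.829.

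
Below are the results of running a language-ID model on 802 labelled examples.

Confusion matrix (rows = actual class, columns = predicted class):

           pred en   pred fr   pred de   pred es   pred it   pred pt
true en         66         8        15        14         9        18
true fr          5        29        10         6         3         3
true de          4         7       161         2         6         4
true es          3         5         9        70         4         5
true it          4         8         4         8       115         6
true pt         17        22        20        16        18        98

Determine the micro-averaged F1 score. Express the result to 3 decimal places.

Micro-averaging pools counts across classes: ΣTP=539, ΣFP=263, ΣFN=263.
Micro-F1 score = 2·TP/(2·TP+FP+FN) on pooled counts = 0.672 (equals overall accuracy in single-label multiclass).

0.672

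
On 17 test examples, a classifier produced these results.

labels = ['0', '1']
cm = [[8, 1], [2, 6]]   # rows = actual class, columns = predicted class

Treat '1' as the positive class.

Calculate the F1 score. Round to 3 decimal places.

Precision = TP/(TP+FP) = 6/7 = 0.8571
Recall = TP/(TP+FN) = 6/8 = 0.7500
F1 = 2·TP/(2·TP+FP+FN) = 12/15 = 0.800

0.800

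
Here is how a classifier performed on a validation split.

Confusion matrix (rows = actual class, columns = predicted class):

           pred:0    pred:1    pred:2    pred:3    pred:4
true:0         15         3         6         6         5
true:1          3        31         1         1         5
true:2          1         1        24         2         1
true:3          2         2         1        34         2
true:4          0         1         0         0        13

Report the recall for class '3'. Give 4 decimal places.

0.8293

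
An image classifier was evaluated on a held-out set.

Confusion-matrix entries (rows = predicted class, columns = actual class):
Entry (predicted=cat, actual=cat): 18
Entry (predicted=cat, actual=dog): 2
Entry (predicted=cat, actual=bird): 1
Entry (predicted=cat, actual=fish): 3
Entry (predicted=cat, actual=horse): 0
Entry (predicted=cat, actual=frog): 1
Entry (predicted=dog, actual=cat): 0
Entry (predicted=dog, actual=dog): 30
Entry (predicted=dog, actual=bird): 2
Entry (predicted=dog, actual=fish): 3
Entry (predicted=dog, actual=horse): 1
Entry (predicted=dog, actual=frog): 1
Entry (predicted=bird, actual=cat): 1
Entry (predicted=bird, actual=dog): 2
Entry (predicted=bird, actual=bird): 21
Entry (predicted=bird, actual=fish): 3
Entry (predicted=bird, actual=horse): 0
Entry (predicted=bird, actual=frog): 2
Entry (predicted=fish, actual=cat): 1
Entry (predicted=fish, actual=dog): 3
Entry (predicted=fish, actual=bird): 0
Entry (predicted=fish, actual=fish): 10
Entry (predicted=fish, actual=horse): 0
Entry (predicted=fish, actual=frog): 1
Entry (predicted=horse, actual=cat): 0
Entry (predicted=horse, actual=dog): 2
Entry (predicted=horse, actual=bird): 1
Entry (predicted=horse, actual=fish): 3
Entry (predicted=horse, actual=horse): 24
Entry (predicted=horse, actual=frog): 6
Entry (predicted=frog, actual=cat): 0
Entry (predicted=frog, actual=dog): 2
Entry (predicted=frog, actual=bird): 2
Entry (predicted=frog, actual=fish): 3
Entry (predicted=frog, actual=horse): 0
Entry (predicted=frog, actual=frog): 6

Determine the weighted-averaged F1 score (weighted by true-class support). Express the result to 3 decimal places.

0.689

Per-class F1 score (2·TP/(2·TP+FP+FN)):
  cat: TP=18, FP=2+1+3+0+1=7, FN=0+1+1+0+0=2 → 36/45 = 0.8000
  dog: TP=30, FP=0+2+3+1+1=7, FN=2+2+3+2+2=11 → 60/78 = 0.7692
  bird: TP=21, FP=1+2+3+0+2=8, FN=1+2+0+1+2=6 → 42/56 = 0.7500
  fish: TP=10, FP=1+3+0+0+1=5, FN=3+3+3+3+3=15 → 20/40 = 0.5000
  horse: TP=24, FP=0+2+1+3+6=12, FN=0+1+0+0+0=1 → 48/61 = 0.7869
  frog: TP=6, FP=0+2+2+3+0=7, FN=1+1+2+1+6=11 → 12/30 = 0.4000
Weighted-F1 score = Σ (supportᵢ/N)·F1 scoreᵢ with N=155: (20/155)·0.8000 + (41/155)·0.7692 + (27/155)·0.7500 + (25/155)·0.5000 + (25/155)·0.7869 + (17/155)·0.4000 = 0.689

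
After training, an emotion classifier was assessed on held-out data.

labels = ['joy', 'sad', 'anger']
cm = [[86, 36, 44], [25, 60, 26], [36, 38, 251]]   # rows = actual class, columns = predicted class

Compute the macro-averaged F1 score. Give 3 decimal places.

0.605

Per-class F1 score (2·TP/(2·TP+FP+FN)):
  joy: TP=86, FP=25+36=61, FN=36+44=80 → 172/313 = 0.5495
  sad: TP=60, FP=36+38=74, FN=25+26=51 → 120/245 = 0.4898
  anger: TP=251, FP=44+26=70, FN=36+38=74 → 502/646 = 0.7771
Macro-F1 score = mean = (0.5495 + 0.4898 + 0.7771) / 3 = 0.605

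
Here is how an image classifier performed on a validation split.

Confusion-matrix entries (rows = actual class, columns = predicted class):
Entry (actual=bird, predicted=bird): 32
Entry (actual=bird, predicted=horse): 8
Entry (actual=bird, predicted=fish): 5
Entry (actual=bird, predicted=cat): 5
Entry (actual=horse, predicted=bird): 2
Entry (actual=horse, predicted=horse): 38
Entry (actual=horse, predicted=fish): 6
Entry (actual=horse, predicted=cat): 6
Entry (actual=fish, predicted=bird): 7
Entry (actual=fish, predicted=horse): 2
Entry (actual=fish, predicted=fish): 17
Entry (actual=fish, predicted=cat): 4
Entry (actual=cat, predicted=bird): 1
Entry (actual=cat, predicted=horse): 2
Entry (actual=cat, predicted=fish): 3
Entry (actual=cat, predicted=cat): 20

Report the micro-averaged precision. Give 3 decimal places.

0.677

Micro-averaging pools counts across classes: ΣTP=107, ΣFP=51, ΣFN=51.
Micro-precision = TP/(TP+FP) on pooled counts = 0.677 (equals overall accuracy in single-label multiclass).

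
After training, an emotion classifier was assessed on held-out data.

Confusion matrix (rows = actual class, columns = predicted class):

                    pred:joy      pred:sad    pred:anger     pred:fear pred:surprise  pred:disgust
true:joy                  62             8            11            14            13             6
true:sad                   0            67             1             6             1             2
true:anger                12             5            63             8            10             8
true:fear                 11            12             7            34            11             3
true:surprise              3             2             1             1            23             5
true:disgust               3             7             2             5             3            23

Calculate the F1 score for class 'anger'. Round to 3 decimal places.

Take TP from the diagonal, FP from the rest of the 'anger' prediction marginal, FN from the rest of the 'anger' actual marginal.
F1 score = 2·TP/(2·TP+FP+FN).
anger: TP=63, FP=11+1+7+1+2=22, FN=12+5+8+10+8=43 → 126/191 = 0.6597

0.660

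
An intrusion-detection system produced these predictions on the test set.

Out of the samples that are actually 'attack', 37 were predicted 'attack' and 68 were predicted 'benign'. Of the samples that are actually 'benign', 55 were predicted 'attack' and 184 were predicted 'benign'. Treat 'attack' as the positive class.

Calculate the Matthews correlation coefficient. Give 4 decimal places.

MCC = (TP·TN − FP·FN) / √((TP+FP)(TP+FN)(TN+FP)(TN+FN))
Numerator = 37·184 − 55·68 = 3068
Denominator = √(92·105·239·252) = √581802480 = 24120.5821
MCC = 3068 / 24120.5821 = 0.1272

0.1272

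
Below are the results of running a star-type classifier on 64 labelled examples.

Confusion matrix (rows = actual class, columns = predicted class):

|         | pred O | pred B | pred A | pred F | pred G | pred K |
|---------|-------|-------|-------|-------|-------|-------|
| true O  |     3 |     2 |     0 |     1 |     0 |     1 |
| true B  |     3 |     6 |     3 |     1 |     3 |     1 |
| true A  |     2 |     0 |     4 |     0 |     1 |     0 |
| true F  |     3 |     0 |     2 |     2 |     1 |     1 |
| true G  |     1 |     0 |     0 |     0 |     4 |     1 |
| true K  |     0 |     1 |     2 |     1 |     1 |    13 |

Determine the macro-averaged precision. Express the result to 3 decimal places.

0.474

Per-class precision (TP/(TP+FP)):
  O: TP=3, FP=3+2+3+1+0=9 → 3/12 = 0.2500
  B: TP=6, FP=2+0+0+0+1=3 → 6/9 = 0.6667
  A: TP=4, FP=0+3+2+0+2=7 → 4/11 = 0.3636
  F: TP=2, FP=1+1+0+0+1=3 → 2/5 = 0.4000
  G: TP=4, FP=0+3+1+1+1=6 → 4/10 = 0.4000
  K: TP=13, FP=1+1+0+1+1=4 → 13/17 = 0.7647
Macro-precision = mean = (0.2500 + 0.6667 + 0.3636 + 0.4000 + 0.4000 + 0.7647) / 6 = 0.474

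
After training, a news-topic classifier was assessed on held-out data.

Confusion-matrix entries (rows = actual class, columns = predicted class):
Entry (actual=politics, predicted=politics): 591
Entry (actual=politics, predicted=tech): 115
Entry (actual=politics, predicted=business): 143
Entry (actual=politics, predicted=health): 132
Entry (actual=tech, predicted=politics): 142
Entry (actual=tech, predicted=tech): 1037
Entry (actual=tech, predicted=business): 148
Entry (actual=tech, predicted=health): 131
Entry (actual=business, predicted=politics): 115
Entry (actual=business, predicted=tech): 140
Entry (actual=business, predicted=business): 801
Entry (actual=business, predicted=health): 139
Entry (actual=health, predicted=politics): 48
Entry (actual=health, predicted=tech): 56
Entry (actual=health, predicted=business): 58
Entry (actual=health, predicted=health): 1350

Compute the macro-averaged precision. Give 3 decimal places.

0.724

Per-class precision (TP/(TP+FP)):
  politics: TP=591, FP=142+115+48=305 → 591/896 = 0.6596
  tech: TP=1037, FP=115+140+56=311 → 1037/1348 = 0.7693
  business: TP=801, FP=143+148+58=349 → 801/1150 = 0.6965
  health: TP=1350, FP=132+131+139=402 → 1350/1752 = 0.7705
Macro-precision = mean = (0.6596 + 0.7693 + 0.6965 + 0.7705) / 4 = 0.724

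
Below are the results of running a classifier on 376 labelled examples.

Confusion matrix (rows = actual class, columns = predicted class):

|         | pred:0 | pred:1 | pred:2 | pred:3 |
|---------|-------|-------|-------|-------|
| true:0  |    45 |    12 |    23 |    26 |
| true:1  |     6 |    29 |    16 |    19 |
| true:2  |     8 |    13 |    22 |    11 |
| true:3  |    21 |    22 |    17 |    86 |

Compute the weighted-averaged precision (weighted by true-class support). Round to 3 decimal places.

0.505

Per-class precision (TP/(TP+FP)):
  0: TP=45, FP=6+8+21=35 → 45/80 = 0.5625
  1: TP=29, FP=12+13+22=47 → 29/76 = 0.3816
  2: TP=22, FP=23+16+17=56 → 22/78 = 0.2821
  3: TP=86, FP=26+19+11=56 → 86/142 = 0.6056
Weighted-precision = Σ (supportᵢ/N)·precisionᵢ with N=376: (106/376)·0.5625 + (70/376)·0.3816 + (54/376)·0.2821 + (146/376)·0.6056 = 0.505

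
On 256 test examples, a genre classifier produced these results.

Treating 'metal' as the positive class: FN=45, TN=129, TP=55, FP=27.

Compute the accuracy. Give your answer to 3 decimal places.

0.719

Accuracy = (TP+TN)/N = (55+129)/256 = 0.719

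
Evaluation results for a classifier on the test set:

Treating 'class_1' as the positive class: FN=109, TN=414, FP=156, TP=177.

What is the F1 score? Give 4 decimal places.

Precision = TP/(TP+FP) = 177/333 = 0.5315
Recall = TP/(TP+FN) = 177/286 = 0.6189
F1 = 2·TP/(2·TP+FP+FN) = 354/619 = 0.5719

0.5719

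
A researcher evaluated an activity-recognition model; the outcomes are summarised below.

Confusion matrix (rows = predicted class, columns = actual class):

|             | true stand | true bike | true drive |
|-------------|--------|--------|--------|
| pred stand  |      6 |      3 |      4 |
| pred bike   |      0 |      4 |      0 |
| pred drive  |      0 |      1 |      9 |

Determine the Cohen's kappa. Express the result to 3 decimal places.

Observed agreement pₒ = trace/N = 19/27 = 0.7037
Expected agreement pₑ = Σ (rowᵢ·colᵢ)/N² = (6·13 + 8·4 + 13·10)/27² = 0.3292
κ = (pₒ − pₑ)/(1 − pₑ) = (0.7037 − 0.3292)/(1 − 0.3292) = 0.558

0.558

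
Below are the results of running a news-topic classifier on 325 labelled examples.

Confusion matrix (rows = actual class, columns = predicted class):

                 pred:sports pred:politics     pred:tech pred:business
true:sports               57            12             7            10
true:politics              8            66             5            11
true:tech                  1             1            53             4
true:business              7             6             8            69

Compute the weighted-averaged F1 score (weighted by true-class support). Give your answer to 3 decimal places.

0.752

Per-class F1 score (2·TP/(2·TP+FP+FN)):
  sports: TP=57, FP=8+1+7=16, FN=12+7+10=29 → 114/159 = 0.7170
  politics: TP=66, FP=12+1+6=19, FN=8+5+11=24 → 132/175 = 0.7543
  tech: TP=53, FP=7+5+8=20, FN=1+1+4=6 → 106/132 = 0.8030
  business: TP=69, FP=10+11+4=25, FN=7+6+8=21 → 138/184 = 0.7500
Weighted-F1 score = Σ (supportᵢ/N)·F1 scoreᵢ with N=325: (86/325)·0.7170 + (90/325)·0.7543 + (59/325)·0.8030 + (90/325)·0.7500 = 0.752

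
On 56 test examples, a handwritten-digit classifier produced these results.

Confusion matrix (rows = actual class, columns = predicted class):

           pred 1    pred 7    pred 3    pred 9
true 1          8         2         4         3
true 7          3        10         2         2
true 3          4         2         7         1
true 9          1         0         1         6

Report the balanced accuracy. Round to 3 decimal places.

Balanced accuracy = mean of per-class recall.
  1: recall = 8/17 = 0.4706
  7: recall = 10/17 = 0.5882
  3: recall = 7/14 = 0.5000
  9: recall = 6/8 = 0.7500
Mean = (0.4706 + 0.5882 + 0.5000 + 0.7500) / 4 = 0.577

0.577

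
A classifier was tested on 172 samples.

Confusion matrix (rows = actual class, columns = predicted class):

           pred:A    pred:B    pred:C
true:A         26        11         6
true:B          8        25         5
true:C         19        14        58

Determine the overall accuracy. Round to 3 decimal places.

Accuracy = trace / total = (26+25+58=109) / 172 = 109/172 = 0.634

0.634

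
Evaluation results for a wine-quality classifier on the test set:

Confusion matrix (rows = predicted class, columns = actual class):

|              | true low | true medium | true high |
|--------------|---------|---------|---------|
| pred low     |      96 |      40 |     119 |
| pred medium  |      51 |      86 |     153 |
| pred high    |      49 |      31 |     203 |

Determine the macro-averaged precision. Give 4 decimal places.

Per-class precision (TP/(TP+FP)):
  low: TP=96, FP=40+119=159 → 96/255 = 0.37647
  medium: TP=86, FP=51+153=204 → 86/290 = 0.29655
  high: TP=203, FP=49+31=80 → 203/283 = 0.71731
Macro-precision = mean = (0.37647 + 0.29655 + 0.71731) / 3 = 0.4634

0.4634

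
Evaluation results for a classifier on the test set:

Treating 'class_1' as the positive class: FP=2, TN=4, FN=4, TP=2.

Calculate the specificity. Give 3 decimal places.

0.667

Specificity = TN/(TN+FP) = 4/(4+2) = 0.667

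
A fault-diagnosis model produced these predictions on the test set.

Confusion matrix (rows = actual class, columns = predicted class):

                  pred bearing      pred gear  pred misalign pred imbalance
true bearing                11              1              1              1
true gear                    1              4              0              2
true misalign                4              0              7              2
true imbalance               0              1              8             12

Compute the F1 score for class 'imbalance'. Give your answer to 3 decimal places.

0.632

One-vs-rest for 'imbalance': TP = diagonal; FP = other classes predicted 'imbalance'; FN = 'imbalance' predicted as other.
F1 score = 2·TP/(2·TP+FP+FN).
imbalance: TP=12, FP=1+2+2=5, FN=0+1+8=9 → 24/38 = 0.6316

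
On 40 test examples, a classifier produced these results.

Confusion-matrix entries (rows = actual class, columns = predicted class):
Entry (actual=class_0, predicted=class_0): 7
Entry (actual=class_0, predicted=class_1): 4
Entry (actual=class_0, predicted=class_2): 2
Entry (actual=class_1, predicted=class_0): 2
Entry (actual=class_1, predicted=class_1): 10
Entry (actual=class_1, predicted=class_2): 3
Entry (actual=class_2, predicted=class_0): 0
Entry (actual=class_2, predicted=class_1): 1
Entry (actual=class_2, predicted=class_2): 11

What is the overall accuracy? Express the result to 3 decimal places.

0.700

Accuracy = trace / total = (7+10+11=28) / 40 = 28/40 = 0.700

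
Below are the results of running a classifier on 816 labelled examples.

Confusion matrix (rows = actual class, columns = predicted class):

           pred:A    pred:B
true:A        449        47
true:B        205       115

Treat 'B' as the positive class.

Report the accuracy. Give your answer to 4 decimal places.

Accuracy = (TP+TN)/N = (115+449)/816 = 0.6912

0.6912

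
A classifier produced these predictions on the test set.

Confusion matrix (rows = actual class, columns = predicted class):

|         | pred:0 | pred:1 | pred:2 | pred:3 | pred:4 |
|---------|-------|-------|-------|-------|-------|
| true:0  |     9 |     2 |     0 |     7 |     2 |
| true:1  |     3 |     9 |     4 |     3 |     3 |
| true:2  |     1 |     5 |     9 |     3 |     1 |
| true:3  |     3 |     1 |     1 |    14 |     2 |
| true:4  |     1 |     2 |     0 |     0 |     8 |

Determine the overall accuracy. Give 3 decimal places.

0.527

Accuracy = trace / total = (9+9+9+14+8=49) / 93 = 49/93 = 0.527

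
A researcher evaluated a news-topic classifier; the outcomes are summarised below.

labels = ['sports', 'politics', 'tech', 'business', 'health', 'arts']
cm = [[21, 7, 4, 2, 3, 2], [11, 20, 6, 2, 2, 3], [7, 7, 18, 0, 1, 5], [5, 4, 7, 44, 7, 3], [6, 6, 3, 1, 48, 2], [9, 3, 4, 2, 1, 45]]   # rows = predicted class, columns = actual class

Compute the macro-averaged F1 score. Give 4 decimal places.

Per-class F1 score (2·TP/(2·TP+FP+FN)):
  sports: TP=21, FP=7+4+2+3+2=18, FN=11+7+5+6+9=38 → 42/98 = 0.42857
  politics: TP=20, FP=11+6+2+2+3=24, FN=7+7+4+6+3=27 → 40/91 = 0.43956
  tech: TP=18, FP=7+7+0+1+5=20, FN=4+6+7+3+4=24 → 36/80 = 0.45000
  business: TP=44, FP=5+4+7+7+3=26, FN=2+2+0+1+2=7 → 88/121 = 0.72727
  health: TP=48, FP=6+6+3+1+2=18, FN=3+2+1+7+1=14 → 96/128 = 0.75000
  arts: TP=45, FP=9+3+4+2+1=19, FN=2+3+5+3+2=15 → 90/124 = 0.72581
Macro-F1 score = mean = (0.42857 + 0.43956 + 0.45000 + 0.72727 + 0.75000 + 0.72581) / 6 = 0.5869

0.5869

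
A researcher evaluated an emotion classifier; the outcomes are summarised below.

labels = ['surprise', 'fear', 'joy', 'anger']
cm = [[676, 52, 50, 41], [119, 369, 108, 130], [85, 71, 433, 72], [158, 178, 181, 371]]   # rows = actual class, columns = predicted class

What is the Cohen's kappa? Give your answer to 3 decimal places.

0.464

Observed agreement pₒ = trace/N = 1849/3094 = 0.5976
Expected agreement pₑ = Σ (rowᵢ·colᵢ)/N² = (819·1038 + 726·670 + 661·772 + 888·614)/3094² = 0.2499
κ = (pₒ − pₑ)/(1 − pₑ) = (0.5976 − 0.2499)/(1 − 0.2499) = 0.464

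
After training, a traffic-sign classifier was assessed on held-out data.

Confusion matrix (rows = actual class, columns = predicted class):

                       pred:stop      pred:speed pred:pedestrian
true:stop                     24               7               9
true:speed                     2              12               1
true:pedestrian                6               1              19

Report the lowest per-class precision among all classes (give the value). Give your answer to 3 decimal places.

0.600

Per-class precision (TP/(TP+FP)):
  stop: TP=24, FP=2+6=8 → 24/32 = 0.7500
  speed: TP=12, FP=7+1=8 → 12/20 = 0.6000
  pedestrian: TP=19, FP=9+1=10 → 19/29 = 0.6552
Lowest is class 'speed' with precision = 0.600.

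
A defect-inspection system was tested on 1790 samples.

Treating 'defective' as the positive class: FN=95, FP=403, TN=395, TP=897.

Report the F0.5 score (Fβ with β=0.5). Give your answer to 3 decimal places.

Fβ = (1+β²)·TP / ((1+β²)·TP + β²·FN + FP), with β²=1/4
= 1.25·897 / (1.25·897 + 0.25·95 + 403) = 0.724

0.724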